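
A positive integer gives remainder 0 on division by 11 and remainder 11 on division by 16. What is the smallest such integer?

x ≡ 0 (mod 11) gives x ∈ {0, 11}.
The first of these with x mod 16 = 11 is 11.

11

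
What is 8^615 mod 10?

Powers of 8 mod 10 repeat with period 4: 8, 4, 2, 6.
615 mod 4 = 3, so the last digit matches 8^3 = 2.

2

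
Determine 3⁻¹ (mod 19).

13

3·13 = 39 = 2·19 + 1, so 3⁻¹ ≡ 13 (mod 19).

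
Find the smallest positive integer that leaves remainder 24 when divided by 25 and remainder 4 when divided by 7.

x ≡ 4 (mod 7) gives x ∈ {4, 11, 18, 25, 32, 39, 46, 53, …}.
The first of these with x mod 25 = 24 is 74.

74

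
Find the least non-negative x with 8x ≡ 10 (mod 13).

8⁻¹ ≡ 5 (mod 13) because 8·5 = 40 = 3·13 + 1.
So x ≡ 5·10 = 50 ≡ 11 (mod 13).

11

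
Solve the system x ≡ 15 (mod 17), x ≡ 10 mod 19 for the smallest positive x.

219

Since 19·9 ≡ 1 (mod 17), take x = 10 + 19·((15−10)·9 mod 17) = 10 + 19·11 = 219.
Check: 219 mod 17 = 15, 219 mod 19 = 10.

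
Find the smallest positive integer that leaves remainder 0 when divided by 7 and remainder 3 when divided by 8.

x ≡ 0 (mod 7) gives x ∈ {0, 7, 14, 21, 28, 35}.
The first of these with x mod 8 = 3 is 35.

35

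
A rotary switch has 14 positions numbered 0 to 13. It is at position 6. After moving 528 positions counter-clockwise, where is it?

Dividing 528 by 14 gives quotient 37 and remainder 10.
(6 − 10) mod 14 = 10.

10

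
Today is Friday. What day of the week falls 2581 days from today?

Wednesday

2581 mod 7 = 5 (since 368·7 = 2576).
Friday + 5 days → Wednesday.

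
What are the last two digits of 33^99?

97

Square-and-reduce mod 100: 33^1≡33, 33^2≡89, 33^4≡21, 33^8≡41, 33^16≡81, 33^32≡61, 33^64≡21.
Since 99 = 1 + 2 + 32 + 64 in binary, 33^99 ≡ 33·89·61·21 ≡ 97 (mod 100).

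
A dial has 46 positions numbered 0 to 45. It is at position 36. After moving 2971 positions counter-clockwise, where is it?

9

2971 = 64·46 + 27, so 2971 mod 46 = 27.
(36 − 27) mod 46 = 9.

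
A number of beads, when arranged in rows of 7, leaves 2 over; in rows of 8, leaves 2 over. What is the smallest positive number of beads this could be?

2

x ≡ 2 (mod 7) gives x ∈ {2}.
The first of these with x mod 8 = 2 is 2.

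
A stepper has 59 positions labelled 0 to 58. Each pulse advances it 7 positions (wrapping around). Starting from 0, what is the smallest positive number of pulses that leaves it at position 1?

7·17 = 119 = 2·59 + 1, so 7⁻¹ ≡ 17 (mod 59).

17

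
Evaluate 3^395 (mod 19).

By repeated squaring mod 19: 3^1≡3, 3^2≡9, 3^4≡5, 3^8≡6, 3^16≡17, 3^32≡4, 3^64≡16, 3^128≡9, 3^256≡5.
Since 395 = 1 + 2 + 8 + 128 + 256 in binary, 3^395 ≡ 3·9·6·9·5 ≡ 13 (mod 19).

13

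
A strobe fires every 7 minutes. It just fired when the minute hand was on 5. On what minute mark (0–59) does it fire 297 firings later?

44

297·7 = 2079.
Dividing 2079 by 60 gives quotient 34 and remainder 39.
(5 + 39) mod 60 = 44.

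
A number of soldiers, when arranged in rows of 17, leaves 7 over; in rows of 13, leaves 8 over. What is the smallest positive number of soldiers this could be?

x ≡ 8 (mod 13) gives x ∈ {8, 21, 34, 47, 60, 73, 86, 99, …}.
The first of these with x mod 17 = 7 is 177.

177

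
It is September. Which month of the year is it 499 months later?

April

499 mod 12 = 7 (since 41·12 = 492).
September + 7 months → April.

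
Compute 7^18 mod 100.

By repeated squaring mod 100: 7^1≡7, 7^2≡49, 7^4≡1, 7^8≡1, 7^16≡1.
18 = 2 + 16, so 7^18 ≡ 49·1 ≡ 49 (mod 100).

49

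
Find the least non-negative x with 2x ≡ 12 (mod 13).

2⁻¹ ≡ 7 (mod 13) because 2·7 = 14 = 1·13 + 1.
Multiplying both sides by 7: x ≡ 7·12 = 84 ≡ 6 (mod 13).

6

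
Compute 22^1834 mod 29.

Square-and-reduce mod 29: 22^1≡22, 22^2≡20, 22^4≡23, 22^8≡7, 22^16≡20, 22^32≡23, 22^64≡7, 22^128≡20, 22^256≡23, 22^512≡7, 22^1024≡20.
1834 = 2 + 8 + 32 + 256 + 512 + 1024, so 22^1834 ≡ 20·7·23·23·7·20 ≡ 1 (mod 29).

1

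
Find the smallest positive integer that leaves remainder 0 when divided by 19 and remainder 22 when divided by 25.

247

Since 25·16 ≡ 1 (mod 19), take x = 22 + 25·((0−22)·16 mod 19) = 22 + 25·9 = 247.
Check: 247 mod 19 = 0, 247 mod 25 = 22.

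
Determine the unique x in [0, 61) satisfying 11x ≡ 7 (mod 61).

45

The inverse of 11 mod 61 is 50 (since 11·50 = 550 ≡ 1).
Multiplying both sides by 50: x ≡ 50·7 = 350 ≡ 45 (mod 61).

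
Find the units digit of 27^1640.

1

Powers of 7 mod 10 repeat with period 4: 7, 9, 3, 1.
1640 leaves remainder 0 on division by 4, so 27^1640 ends in 1.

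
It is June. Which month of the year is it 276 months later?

June

276 − 23·12 = 0, so 276 ≡ 0 (mod 12).
June + 0 months → June.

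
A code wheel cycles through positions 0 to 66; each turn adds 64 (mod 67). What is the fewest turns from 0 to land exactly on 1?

22

64·22 = 1408 = 21·67 + 1, so 64⁻¹ ≡ 22 (mod 67).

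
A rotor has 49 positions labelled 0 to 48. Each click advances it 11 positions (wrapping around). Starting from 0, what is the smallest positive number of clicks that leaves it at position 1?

9

49 = 4·11 + 5
11 = 2·5 + 1
5 = 5·1 + 0
Back-substituting gives 11·9 ≡ 1 (mod 49).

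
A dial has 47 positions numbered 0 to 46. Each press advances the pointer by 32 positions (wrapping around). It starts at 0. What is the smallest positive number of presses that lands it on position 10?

15

32⁻¹ ≡ 25 (mod 47) because 32·25 = 800 = 17·47 + 1.
So x ≡ 25·10 = 250 ≡ 15 (mod 47).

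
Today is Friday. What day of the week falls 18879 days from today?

18879 − 2697·7 = 0, so 18879 ≡ 0 (mod 7).
Friday + 0 days → Friday.

Friday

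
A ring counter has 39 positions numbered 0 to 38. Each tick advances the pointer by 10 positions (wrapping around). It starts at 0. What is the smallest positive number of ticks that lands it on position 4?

16

The inverse of 10 mod 39 is 4 (since 10·4 = 40 ≡ 1).
Multiplying both sides by 4: x ≡ 4·4 = 16 ≡ 16 (mod 39).
Check: 10·16 = 160 = 4·39 + 4.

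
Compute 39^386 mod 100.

Successive squares of 39 mod 100: 39^1≡39, 39^2≡21, 39^4≡41, 39^8≡81, 39^16≡61, 39^32≡21, 39^64≡41, 39^128≡81, 39^256≡61.
Since 386 = 2 + 128 + 256 in binary, 39^386 ≡ 21·81·61 ≡ 61 (mod 100).

61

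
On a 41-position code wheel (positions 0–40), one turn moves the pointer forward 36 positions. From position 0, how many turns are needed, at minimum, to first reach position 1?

41 = 1·36 + 5
36 = 7·5 + 1
5 = 5·1 + 0
Back-substituting gives 36·8 ≡ 1 (mod 41).

8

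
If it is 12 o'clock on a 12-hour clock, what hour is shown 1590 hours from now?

1590 = 132·12 + 6, so 1590 mod 12 = 6.
12 + 6 → 6 on a 12-hour dial.

6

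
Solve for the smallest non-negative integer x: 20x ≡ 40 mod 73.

2

20⁻¹ ≡ 11 (mod 73) because 20·11 = 220 = 3·73 + 1.
Multiplying both sides by 11: x ≡ 11·40 = 440 ≡ 2 (mod 73).
Check: 20·2 = 40 = 0·73 + 40.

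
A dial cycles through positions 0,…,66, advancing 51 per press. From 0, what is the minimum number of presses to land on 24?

32

51⁻¹ ≡ 46 (mod 67) because 51·46 = 2346 = 35·67 + 1.
So x ≡ 46·24 = 1104 ≡ 32 (mod 67).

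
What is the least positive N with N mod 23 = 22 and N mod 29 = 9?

183

Since 29·4 ≡ 1 (mod 23), take x = 9 + 29·((22−9)·4 mod 23) = 9 + 29·6 = 183.
Check: 183 mod 23 = 22, 183 mod 29 = 9.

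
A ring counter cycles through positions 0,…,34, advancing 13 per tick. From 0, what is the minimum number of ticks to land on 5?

30

13⁻¹ ≡ 27 (mod 35) because 13·27 = 351 = 10·35 + 1.
Multiplying both sides by 27: x ≡ 27·5 = 135 ≡ 30 (mod 35).
Check: 13·30 = 390 = 11·35 + 5.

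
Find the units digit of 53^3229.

Powers of 3 mod 10 repeat with period 4: 3, 9, 7, 1.
3229 mod 4 = 1, so the last digit matches 3^1 = 3.

3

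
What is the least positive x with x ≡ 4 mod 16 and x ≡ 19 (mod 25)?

x ≡ 4 (mod 16) gives x ∈ {4, 20, 36, 52, 68, 84, 100, 116, …}.
The first of these with x mod 25 = 19 is 244.

244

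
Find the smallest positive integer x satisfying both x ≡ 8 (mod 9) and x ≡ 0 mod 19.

Since 19·1 ≡ 1 (mod 9), take x = 0 + 19·((8−0)·1 mod 9) = 0 + 19·8 = 152.
Check: 152 mod 9 = 8, 152 mod 19 = 0.

152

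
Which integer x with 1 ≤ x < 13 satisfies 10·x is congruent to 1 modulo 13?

10·4 = 40 = 3·13 + 1, so 10⁻¹ ≡ 4 (mod 13).

4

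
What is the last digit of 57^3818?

Last digits of 7^n: 7, 9, 3, 1 (period 4).
3818 mod 4 = 2, so the last digit matches 7^2 = 9.

9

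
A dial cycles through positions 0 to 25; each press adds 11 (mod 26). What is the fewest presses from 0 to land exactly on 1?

19

11·19 = 209 = 8·26 + 1, so 11⁻¹ ≡ 19 (mod 26).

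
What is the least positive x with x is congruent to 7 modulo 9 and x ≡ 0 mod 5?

25

x ≡ 0 (mod 5) gives x ∈ {0, 5, 10, 15, 20, 25}.
The first of these with x mod 9 = 7 is 25.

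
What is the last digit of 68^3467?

2

Last digits of 8^n: 8, 4, 2, 6 (period 4).
3467 leaves remainder 3 on division by 4, so 68^3467 ends in 2.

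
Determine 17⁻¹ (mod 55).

17·13 = 221 = 4·55 + 1, so 17⁻¹ ≡ 13 (mod 55).

13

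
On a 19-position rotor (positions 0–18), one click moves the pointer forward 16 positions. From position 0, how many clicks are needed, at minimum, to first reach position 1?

6

19 = 1·16 + 3
16 = 5·3 + 1
3 = 3·1 + 0
Back-substituting gives 16·6 ≡ 1 (mod 19).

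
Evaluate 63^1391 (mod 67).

Successive squares of 63 mod 67: 63^1≡63, 63^2≡16, 63^4≡55, 63^8≡10, 63^16≡33, 63^32≡17, 63^64≡21, 63^128≡39, 63^256≡47, 63^512≡65, 63^1024≡4.
Since 1391 = 1 + 2 + 4 + 8 + 32 + 64 + 256 + 1024 in binary, 63^1391 ≡ 63·16·55·10·17·21·47·4 ≡ 48 (mod 67).

48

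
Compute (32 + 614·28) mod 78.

614·28 = 17192.
17192 mod 78 = 32 (since 220·78 = 17160).
(32 + 32) mod 78 = 64.

64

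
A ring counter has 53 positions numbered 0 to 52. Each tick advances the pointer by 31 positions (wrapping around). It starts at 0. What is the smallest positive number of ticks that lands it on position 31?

The inverse of 31 mod 53 is 12 (since 31·12 = 372 ≡ 1).
So x ≡ 12·31 = 372 ≡ 1 (mod 53).

1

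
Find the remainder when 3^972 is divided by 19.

1

Square-and-reduce mod 19: 3^1≡3, 3^2≡9, 3^4≡5, 3^8≡6, 3^16≡17, 3^32≡4, 3^64≡16, 3^128≡9, 3^256≡5, 3^512≡6.
972 = 4 + 8 + 64 + 128 + 256 + 512, so 3^972 ≡ 5·6·16·9·5·6 ≡ 1 (mod 19).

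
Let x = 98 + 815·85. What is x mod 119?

115

815·85 = 69275.
69275 mod 119 = 17 (since 582·119 = 69258).
(98 + 17) mod 119 = 115.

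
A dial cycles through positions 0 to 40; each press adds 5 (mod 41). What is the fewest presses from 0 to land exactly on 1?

33

41 = 8·5 + 1
5 = 5·1 + 0
Back-substituting gives 5·33 ≡ 1 (mod 41).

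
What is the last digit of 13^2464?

1

Last digits of 3^n: 3, 9, 7, 1 (period 4).
2464 leaves remainder 0 on division by 4, so 13^2464 ends in 1.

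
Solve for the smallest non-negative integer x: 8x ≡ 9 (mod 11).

The inverse of 8 mod 11 is 7 (since 8·7 = 56 ≡ 1).
So x ≡ 7·9 = 63 ≡ 8 (mod 11).

8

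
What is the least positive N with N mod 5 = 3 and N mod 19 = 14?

33

x ≡ 3 (mod 5) gives x ∈ {3, 8, 13, 18, 23, 28, 33}.
The first of these with x mod 19 = 14 is 33.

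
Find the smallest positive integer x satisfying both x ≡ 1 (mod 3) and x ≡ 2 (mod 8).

10

Since 8·2 ≡ 1 (mod 3), take x = 2 + 8·((1−2)·2 mod 3) = 2 + 8·1 = 10.
Check: 10 mod 3 = 1, 10 mod 8 = 2.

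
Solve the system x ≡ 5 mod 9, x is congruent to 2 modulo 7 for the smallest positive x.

23

Since 7·4 ≡ 1 (mod 9), take x = 2 + 7·((5−2)·4 mod 9) = 2 + 7·3 = 23.
Check: 23 mod 9 = 5, 23 mod 7 = 2.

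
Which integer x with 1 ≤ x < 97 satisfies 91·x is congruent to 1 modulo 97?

16

91·16 = 1456 = 15·97 + 1, so 91⁻¹ ≡ 16 (mod 97).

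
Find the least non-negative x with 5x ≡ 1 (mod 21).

The inverse of 5 mod 21 is 17 (since 5·17 = 85 ≡ 1).
Multiplying both sides by 17: x ≡ 17·1 = 17 ≡ 17 (mod 21).

17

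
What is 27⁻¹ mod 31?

23

31 = 1·27 + 4
27 = 6·4 + 3
4 = 1·3 + 1
3 = 3·1 + 0
Back-substituting gives 27·23 ≡ 1 (mod 31).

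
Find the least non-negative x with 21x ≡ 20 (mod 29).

12

21⁻¹ ≡ 18 (mod 29) because 21·18 = 378 = 13·29 + 1.
So x ≡ 18·20 = 360 ≡ 12 (mod 29).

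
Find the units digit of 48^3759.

2

The units digit of 48^n cycles with period 4: 8, 4, 2, 6, …
3759 leaves remainder 3 on division by 4, so 48^3759 ends in 2.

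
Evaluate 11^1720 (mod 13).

Square-and-reduce mod 13: 11^1≡11, 11^2≡4, 11^4≡3, 11^8≡9, 11^16≡3, 11^32≡9, 11^64≡3, 11^128≡9, 11^256≡3, 11^512≡9, 11^1024≡3.
Since 1720 = 8 + 16 + 32 + 128 + 512 + 1024 in binary, 11^1720 ≡ 9·3·9·9·9·3 ≡ 3 (mod 13).

3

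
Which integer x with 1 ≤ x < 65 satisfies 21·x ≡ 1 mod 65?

21·31 = 651 = 10·65 + 1, so 21⁻¹ ≡ 31 (mod 65).

31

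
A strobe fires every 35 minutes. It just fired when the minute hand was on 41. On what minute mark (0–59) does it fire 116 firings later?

21

116·35 = 4060.
4060 = 67·60 + 40, so 4060 mod 60 = 40.
(41 + 40) mod 60 = 21.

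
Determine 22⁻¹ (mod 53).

41

22·41 = 902 = 17·53 + 1, so 22⁻¹ ≡ 41 (mod 53).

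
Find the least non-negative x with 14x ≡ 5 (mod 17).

4

The inverse of 14 mod 17 is 11 (since 14·11 = 154 ≡ 1).
Multiplying both sides by 11: x ≡ 11·5 = 55 ≡ 4 (mod 17).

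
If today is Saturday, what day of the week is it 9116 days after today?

9116 mod 7 = 2 (since 1302·7 = 9114).
Saturday + 2 days → Monday.

Monday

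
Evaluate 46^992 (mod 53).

16

Successive squares of 46 mod 53: 46^1≡46, 46^2≡49, 46^4≡16, 46^8≡44, 46^16≡28, 46^32≡42, 46^64≡15, 46^128≡13, 46^256≡10, 46^512≡47.
992 = 32 + 64 + 128 + 256 + 512, so 46^992 ≡ 42·15·13·10·47 ≡ 16 (mod 53).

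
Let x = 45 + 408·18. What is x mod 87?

81

408·18 = 7344.
7344 mod 87 = 36 (since 84·87 = 7308).
(45 + 36) mod 87 = 81.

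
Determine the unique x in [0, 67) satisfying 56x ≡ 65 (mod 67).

The inverse of 56 mod 67 is 6 (since 56·6 = 336 ≡ 1).
So x ≡ 6·65 = 390 ≡ 55 (mod 67).
Check: 56·55 = 3080 = 45·67 + 65.

55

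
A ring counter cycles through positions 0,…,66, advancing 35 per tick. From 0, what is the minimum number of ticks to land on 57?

The inverse of 35 mod 67 is 23 (since 35·23 = 805 ≡ 1).
Multiplying both sides by 23: x ≡ 23·57 = 1311 ≡ 38 (mod 67).
Check: 35·38 = 1330 = 19·67 + 57.

38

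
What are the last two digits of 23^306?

89

Square-and-reduce mod 100: 23^1≡23, 23^2≡29, 23^4≡41, 23^8≡81, 23^16≡61, 23^32≡21, 23^64≡41, 23^128≡81, 23^256≡61.
306 = 2 + 16 + 32 + 256, so 23^306 ≡ 29·61·21·61 ≡ 89 (mod 100).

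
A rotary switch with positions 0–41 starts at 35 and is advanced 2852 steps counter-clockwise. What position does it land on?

39

2852 mod 42 = 38 (since 67·42 = 2814).
(35 − 38) mod 42 = 39.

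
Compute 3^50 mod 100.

Successive squares of 3 mod 100: 3^1≡3, 3^2≡9, 3^4≡81, 3^8≡61, 3^16≡21, 3^32≡41.
50 = 2 + 16 + 32, so 3^50 ≡ 9·21·41 ≡ 49 (mod 100).

49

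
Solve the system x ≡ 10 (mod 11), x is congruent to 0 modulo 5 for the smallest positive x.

10

x ≡ 0 (mod 5) gives x ∈ {0, 5, 10}.
The first of these with x mod 11 = 10 is 10.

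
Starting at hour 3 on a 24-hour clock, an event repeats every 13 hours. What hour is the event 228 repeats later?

228·13 = 2964.
Dividing 2964 by 24 gives quotient 123 and remainder 12.
(3 + 12) mod 24 = 15.

15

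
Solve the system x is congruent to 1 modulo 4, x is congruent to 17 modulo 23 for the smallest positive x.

x ≡ 1 (mod 4) gives x ∈ {1, 5, 9, 13, 17}.
The first of these with x mod 23 = 17 is 17.

17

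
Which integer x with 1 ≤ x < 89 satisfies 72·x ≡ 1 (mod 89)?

89 = 1·72 + 17
72 = 4·17 + 4
17 = 4·4 + 1
4 = 4·1 + 0
Back-substituting gives 72·68 ≡ 1 (mod 89).

68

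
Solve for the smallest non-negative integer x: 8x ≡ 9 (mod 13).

8⁻¹ ≡ 5 (mod 13) because 8·5 = 40 = 3·13 + 1.
Multiplying both sides by 5: x ≡ 5·9 = 45 ≡ 6 (mod 13).

6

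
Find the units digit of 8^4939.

Last digits of 8^n: 8, 4, 2, 6 (period 4).
4939 leaves remainder 3 on division by 4, so 8^4939 ends in 2.

2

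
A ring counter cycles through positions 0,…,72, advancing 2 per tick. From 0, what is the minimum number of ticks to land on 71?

72

2⁻¹ ≡ 37 (mod 73) because 2·37 = 74 = 1·73 + 1.
Multiplying both sides by 37: x ≡ 37·71 = 2627 ≡ 72 (mod 73).
Check: 2·72 = 144 = 1·73 + 71.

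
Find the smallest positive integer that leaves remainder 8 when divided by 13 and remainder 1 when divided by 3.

34

x ≡ 1 (mod 3) gives x ∈ {1, 4, 7, 10, 13, 16, 19, 22, …}.
The first of these with x mod 13 = 8 is 34.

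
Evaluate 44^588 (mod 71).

54

By repeated squaring mod 71: 44^1≡44, 44^2≡19, 44^4≡6, 44^8≡36, 44^16≡18, 44^32≡40, 44^64≡38, 44^128≡24, 44^256≡8, 44^512≡64.
588 = 4 + 8 + 64 + 512, so 44^588 ≡ 6·36·38·64 ≡ 54 (mod 71).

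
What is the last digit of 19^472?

1

The units digit of 19^n cycles with period 2: 9, 1, …
472 leaves remainder 0 on division by 2, so 19^472 ends in 1.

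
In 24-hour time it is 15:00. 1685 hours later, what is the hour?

20

Dividing 1685 by 24 gives quotient 70 and remainder 5.
(15 + 5) mod 24 = 20.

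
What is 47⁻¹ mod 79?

47·37 = 1739 = 22·79 + 1, so 47⁻¹ ≡ 37 (mod 79).

37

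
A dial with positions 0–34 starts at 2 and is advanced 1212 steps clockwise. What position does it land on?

1212 mod 35 = 22 (since 34·35 = 1190).
(2 + 22) mod 35 = 24.

24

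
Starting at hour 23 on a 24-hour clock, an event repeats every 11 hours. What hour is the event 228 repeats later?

228·11 = 2508.
2508 − 104·24 = 12, so 2508 ≡ 12 (mod 24).
(23 + 12) mod 24 = 11.

11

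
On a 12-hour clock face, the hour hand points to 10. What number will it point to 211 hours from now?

211 = 17·12 + 7, so 211 mod 12 = 7.
10 + 7 → 5 on a 12-hour dial.

5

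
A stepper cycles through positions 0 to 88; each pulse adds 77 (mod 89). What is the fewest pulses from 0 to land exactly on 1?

37

89 = 1·77 + 12
77 = 6·12 + 5
12 = 2·5 + 2
5 = 2·2 + 1
2 = 2·1 + 0
Back-substituting gives 77·37 ≡ 1 (mod 89).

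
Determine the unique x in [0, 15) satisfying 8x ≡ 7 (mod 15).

14

8⁻¹ ≡ 2 (mod 15) because 8·2 = 16 = 1·15 + 1.
Multiplying both sides by 2: x ≡ 2·7 = 14 ≡ 14 (mod 15).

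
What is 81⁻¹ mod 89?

11

89 = 1·81 + 8
81 = 10·8 + 1
8 = 8·1 + 0
Back-substituting gives 81·11 ≡ 1 (mod 89).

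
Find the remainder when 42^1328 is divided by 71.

Square-and-reduce mod 71: 42^1≡42, 42^2≡60, 42^4≡50, 42^8≡15, 42^16≡12, 42^32≡2, 42^64≡4, 42^128≡16, 42^256≡43, 42^512≡3, 42^1024≡9.
Since 1328 = 16 + 32 + 256 + 1024 in binary, 42^1328 ≡ 12·2·43·9 ≡ 58 (mod 71).

58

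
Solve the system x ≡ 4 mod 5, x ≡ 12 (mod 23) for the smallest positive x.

104

x ≡ 4 (mod 5) gives x ∈ {4, 9, 14, 19, 24, 29, 34, 39, …}.
The first of these with x mod 23 = 12 is 104.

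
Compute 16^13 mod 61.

Successive squares of 16 mod 61: 16^1≡16, 16^2≡12, 16^4≡22, 16^8≡57.
Since 13 = 1 + 4 + 8 in binary, 16^13 ≡ 16·22·57 ≡ 56 (mod 61).

56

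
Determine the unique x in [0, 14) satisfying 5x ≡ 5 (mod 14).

1

The inverse of 5 mod 14 is 3 (since 5·3 = 15 ≡ 1).
So x ≡ 3·5 = 15 ≡ 1 (mod 14).
Check: 5·1 = 5 = 0·14 + 5.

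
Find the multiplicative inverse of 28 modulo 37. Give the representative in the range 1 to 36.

4

28·4 = 112 = 3·37 + 1, so 28⁻¹ ≡ 4 (mod 37).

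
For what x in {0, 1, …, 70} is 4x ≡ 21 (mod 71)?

23

4⁻¹ ≡ 18 (mod 71) because 4·18 = 72 = 1·71 + 1.
So x ≡ 18·21 = 378 ≡ 23 (mod 71).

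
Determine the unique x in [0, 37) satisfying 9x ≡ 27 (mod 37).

9⁻¹ ≡ 33 (mod 37) because 9·33 = 297 = 8·37 + 1.
So x ≡ 33·27 = 891 ≡ 3 (mod 37).
Check: 9·3 = 27 = 0·37 + 27.

3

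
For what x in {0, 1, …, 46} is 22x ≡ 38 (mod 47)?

6

22⁻¹ ≡ 15 (mod 47) because 22·15 = 330 = 7·47 + 1.
So x ≡ 15·38 = 570 ≡ 6 (mod 47).
Check: 22·6 = 132 = 2·47 + 38.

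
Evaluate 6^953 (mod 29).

Square-and-reduce mod 29: 6^1≡6, 6^2≡7, 6^4≡20, 6^8≡23, 6^16≡7, 6^32≡20, 6^64≡23, 6^128≡7, 6^256≡20, 6^512≡23.
953 = 1 + 8 + 16 + 32 + 128 + 256 + 512, so 6^953 ≡ 6·23·7·20·7·20·23 ≡ 6 (mod 29).

6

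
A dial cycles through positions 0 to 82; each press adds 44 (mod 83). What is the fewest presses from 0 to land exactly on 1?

83 = 1·44 + 39
44 = 1·39 + 5
39 = 7·5 + 4
5 = 1·4 + 1
4 = 4·1 + 0
Back-substituting gives 44·17 ≡ 1 (mod 83).

17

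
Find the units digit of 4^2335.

Powers of 4 mod 10 repeat with period 2: 4, 6.
2335 mod 2 = 1, so the last digit matches 4^1 = 4.

4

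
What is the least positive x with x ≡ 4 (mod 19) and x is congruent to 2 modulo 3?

23

x ≡ 2 (mod 3) gives x ∈ {2, 5, 8, 11, 14, 17, 20, 23}.
The first of these with x mod 19 = 4 is 23.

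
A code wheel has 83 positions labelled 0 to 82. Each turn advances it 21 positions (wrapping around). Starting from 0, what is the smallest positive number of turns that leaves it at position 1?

83 = 3·21 + 20
21 = 1·20 + 1
20 = 20·1 + 0
Back-substituting gives 21·4 ≡ 1 (mod 83).

4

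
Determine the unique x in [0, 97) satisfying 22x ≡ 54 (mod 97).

73

The inverse of 22 mod 97 is 75 (since 22·75 = 1650 ≡ 1).
Multiplying both sides by 75: x ≡ 75·54 = 4050 ≡ 73 (mod 97).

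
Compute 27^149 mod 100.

87

Successive squares of 27 mod 100: 27^1≡27, 27^2≡29, 27^4≡41, 27^8≡81, 27^16≡61, 27^32≡21, 27^64≡41, 27^128≡81.
149 = 1 + 4 + 16 + 128, so 27^149 ≡ 27·41·61·81 ≡ 87 (mod 100).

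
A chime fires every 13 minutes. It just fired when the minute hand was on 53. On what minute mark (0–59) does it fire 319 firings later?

0

319·13 = 4147.
4147 = 69·60 + 7, so 4147 mod 60 = 7.
(53 + 7) mod 60 = 0.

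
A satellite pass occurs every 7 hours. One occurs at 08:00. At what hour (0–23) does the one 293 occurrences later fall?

293·7 = 2051.
2051 = 85·24 + 11, so 2051 mod 24 = 11.
(8 + 11) mod 24 = 19.

19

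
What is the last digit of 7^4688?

Powers of 7 mod 10 repeat with period 4: 7, 9, 3, 1.
4688 leaves remainder 0 on division by 4, so 7^4688 ends in 1.

1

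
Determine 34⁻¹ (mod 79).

34·7 = 238 = 3·79 + 1, so 34⁻¹ ≡ 7 (mod 79).

7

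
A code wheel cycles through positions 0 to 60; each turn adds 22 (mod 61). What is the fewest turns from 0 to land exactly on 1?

22·25 = 550 = 9·61 + 1, so 22⁻¹ ≡ 25 (mod 61).

25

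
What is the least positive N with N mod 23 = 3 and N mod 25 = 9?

x ≡ 3 (mod 23) gives x ∈ {3, 26, 49, 72, 95, 118, 141, 164, …}.
The first of these with x mod 25 = 9 is 509.

509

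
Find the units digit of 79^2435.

Last digits of 9^n: 9, 1 (period 2).
2435 mod 2 = 1, so the last digit matches 9^1 = 9.

9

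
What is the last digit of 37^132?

1

Powers of 7 mod 10 repeat with period 4: 7, 9, 3, 1.
132 leaves remainder 0 on division by 4, so 37^132 ends in 1.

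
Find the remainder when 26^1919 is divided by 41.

30

Square-and-reduce mod 41: 26^1≡26, 26^2≡20, 26^4≡31, 26^8≡18, 26^16≡37, 26^32≡16, 26^64≡10, 26^128≡18, 26^256≡37, 26^512≡16, 26^1024≡10.
Since 1919 = 1 + 2 + 4 + 8 + 16 + 32 + 64 + 256 + 512 + 1024 in binary, 26^1919 ≡ 26·20·31·18·37·16·10·37·16·10 ≡ 30 (mod 41).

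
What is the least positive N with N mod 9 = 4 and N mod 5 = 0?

40

x ≡ 0 (mod 5) gives x ∈ {0, 5, 10, 15, 20, 25, 30, 35, …}.
The first of these with x mod 9 = 4 is 40.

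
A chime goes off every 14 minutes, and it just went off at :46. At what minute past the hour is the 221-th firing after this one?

221·14 = 3094.
Dividing 3094 by 60 gives quotient 51 and remainder 34.
(46 + 34) mod 60 = 20.

20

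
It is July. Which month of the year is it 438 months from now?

January

438 − 36·12 = 6, so 438 ≡ 6 (mod 12).
July + 6 months → January.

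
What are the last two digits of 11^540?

By repeated squaring mod 100: 11^1≡11, 11^2≡21, 11^4≡41, 11^8≡81, 11^16≡61, 11^32≡21, 11^64≡41, 11^128≡81, 11^256≡61, 11^512≡21.
540 = 4 + 8 + 16 + 512, so 11^540 ≡ 41·81·61·21 ≡ 1 (mod 100).

01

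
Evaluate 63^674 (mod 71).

38

By repeated squaring mod 71: 63^1≡63, 63^2≡64, 63^4≡49, 63^8≡58, 63^16≡27, 63^32≡19, 63^64≡6, 63^128≡36, 63^256≡18, 63^512≡40.
Since 674 = 2 + 32 + 128 + 512 in binary, 63^674 ≡ 64·19·36·40 ≡ 38 (mod 71).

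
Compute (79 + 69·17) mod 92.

69·17 = 1173.
1173 − 12·92 = 69, so 1173 ≡ 69 (mod 92).
(79 + 69) mod 92 = 56.

56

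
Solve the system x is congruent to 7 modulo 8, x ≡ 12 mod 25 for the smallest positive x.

87

x ≡ 7 (mod 8) gives x ∈ {7, 15, 23, 31, 39, 47, 55, 63, …}.
The first of these with x mod 25 = 12 is 87.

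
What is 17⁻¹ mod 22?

17·13 = 221 = 10·22 + 1, so 17⁻¹ ≡ 13 (mod 22).

13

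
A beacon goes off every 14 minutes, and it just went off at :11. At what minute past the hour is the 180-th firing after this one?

11

180·14 = 2520.
2520 − 42·60 = 0, so 2520 ≡ 0 (mod 60).
(11 + 0) mod 60 = 11.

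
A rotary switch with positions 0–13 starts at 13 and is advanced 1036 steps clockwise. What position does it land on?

13

Dividing 1036 by 14 gives quotient 74 and remainder 0.
(13 + 0) mod 14 = 13.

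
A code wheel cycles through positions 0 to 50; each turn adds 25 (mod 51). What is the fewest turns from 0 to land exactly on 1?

49

25·49 = 1225 = 24·51 + 1, so 25⁻¹ ≡ 49 (mod 51).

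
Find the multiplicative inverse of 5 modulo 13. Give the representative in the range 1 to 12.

8

13 = 2·5 + 3
5 = 1·3 + 2
3 = 1·2 + 1
2 = 2·1 + 0
Back-substituting gives 5·8 ≡ 1 (mod 13).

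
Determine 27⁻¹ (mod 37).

27·11 = 297 = 8·37 + 1, so 27⁻¹ ≡ 11 (mod 37).

11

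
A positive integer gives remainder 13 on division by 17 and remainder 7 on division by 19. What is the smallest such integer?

64

x ≡ 13 (mod 17) gives x ∈ {13, 30, 47, 64}.
The first of these with x mod 19 = 7 is 64.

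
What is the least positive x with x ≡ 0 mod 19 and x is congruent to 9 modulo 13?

Since 13·3 ≡ 1 (mod 19), take x = 9 + 13·((0−9)·3 mod 19) = 9 + 13·11 = 152.
Check: 152 mod 19 = 0, 152 mod 13 = 9.

152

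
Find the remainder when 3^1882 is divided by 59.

35

By repeated squaring mod 59: 3^1≡3, 3^2≡9, 3^4≡22, 3^8≡12, 3^16≡26, 3^32≡27, 3^64≡21, 3^128≡28, 3^256≡17, 3^512≡53, 3^1024≡36.
Since 1882 = 2 + 8 + 16 + 64 + 256 + 512 + 1024 in binary, 3^1882 ≡ 9·12·26·21·17·53·36 ≡ 35 (mod 59).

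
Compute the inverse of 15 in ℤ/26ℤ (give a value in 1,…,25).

7

26 = 1·15 + 11
15 = 1·11 + 4
11 = 2·4 + 3
4 = 1·3 + 1
3 = 3·1 + 0
Back-substituting gives 15·7 ≡ 1 (mod 26).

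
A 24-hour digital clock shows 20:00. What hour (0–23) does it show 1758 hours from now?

2

1758 mod 24 = 6 (since 73·24 = 1752).
(20 + 6) mod 24 = 2.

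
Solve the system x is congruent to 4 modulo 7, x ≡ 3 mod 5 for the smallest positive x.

Since 5·3 ≡ 1 (mod 7), take x = 3 + 5·((4−3)·3 mod 7) = 3 + 5·3 = 18.
Check: 18 mod 7 = 4, 18 mod 5 = 3.

18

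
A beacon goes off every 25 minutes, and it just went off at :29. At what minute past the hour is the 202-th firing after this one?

202·25 = 5050.
Dividing 5050 by 60 gives quotient 84 and remainder 10.
(29 + 10) mod 60 = 39.

39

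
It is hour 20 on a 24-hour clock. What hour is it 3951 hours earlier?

Dividing 3951 by 24 gives quotient 164 and remainder 15.
(20 − 15) mod 24 = 5.

5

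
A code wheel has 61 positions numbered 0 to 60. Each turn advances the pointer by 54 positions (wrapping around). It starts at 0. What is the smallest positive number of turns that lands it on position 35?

54⁻¹ ≡ 26 (mod 61) because 54·26 = 1404 = 23·61 + 1.
So x ≡ 26·35 = 910 ≡ 56 (mod 61).

56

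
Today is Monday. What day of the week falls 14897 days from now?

Tuesday

14897 − 2128·7 = 1, so 14897 ≡ 1 (mod 7).
Monday + 1 day → Tuesday.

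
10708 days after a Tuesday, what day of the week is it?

Sunday

10708 − 1529·7 = 5, so 10708 ≡ 5 (mod 7).
Tuesday + 5 days → Sunday.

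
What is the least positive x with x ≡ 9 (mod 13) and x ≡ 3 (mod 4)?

35

x ≡ 3 (mod 4) gives x ∈ {3, 7, 11, 15, 19, 23, 27, 31, …}.
The first of these with x mod 13 = 9 is 35.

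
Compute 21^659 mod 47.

32

Successive squares of 21 mod 47: 21^1≡21, 21^2≡18, 21^4≡42, 21^8≡25, 21^16≡14, 21^32≡8, 21^64≡17, 21^128≡7, 21^256≡2, 21^512≡4.
Since 659 = 1 + 2 + 16 + 128 + 512 in binary, 21^659 ≡ 21·18·14·7·4 ≡ 32 (mod 47).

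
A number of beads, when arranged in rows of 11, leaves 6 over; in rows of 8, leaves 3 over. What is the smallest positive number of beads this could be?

83

x ≡ 3 (mod 8) gives x ∈ {3, 11, 19, 27, 35, 43, 51, 59, …}.
The first of these with x mod 11 = 6 is 83.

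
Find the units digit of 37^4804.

Powers of 7 mod 10 repeat with period 4: 7, 9, 3, 1.
4804 mod 4 = 0, so the last digit matches 7^4 = 1.

1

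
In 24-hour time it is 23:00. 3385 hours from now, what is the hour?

0

Dividing 3385 by 24 gives quotient 141 and remainder 1.
(23 + 1) mod 24 = 0.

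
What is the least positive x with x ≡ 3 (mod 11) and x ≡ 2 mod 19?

x ≡ 3 (mod 11) gives x ∈ {3, 14, 25, 36, 47, 58, 69, 80, …}.
The first of these with x mod 19 = 2 is 135.

135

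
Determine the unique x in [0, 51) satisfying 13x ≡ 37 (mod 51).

46

The inverse of 13 mod 51 is 4 (since 13·4 = 52 ≡ 1).
So x ≡ 4·37 = 148 ≡ 46 (mod 51).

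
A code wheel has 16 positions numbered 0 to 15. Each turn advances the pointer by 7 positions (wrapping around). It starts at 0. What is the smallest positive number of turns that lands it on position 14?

2

7⁻¹ ≡ 7 (mod 16) because 7·7 = 49 = 3·16 + 1.
So x ≡ 7·14 = 98 ≡ 2 (mod 16).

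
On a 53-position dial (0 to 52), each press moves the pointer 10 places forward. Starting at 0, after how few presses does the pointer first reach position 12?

The inverse of 10 mod 53 is 16 (since 10·16 = 160 ≡ 1).
Multiplying both sides by 16: x ≡ 16·12 = 192 ≡ 33 (mod 53).
Check: 10·33 = 330 = 6·53 + 12.

33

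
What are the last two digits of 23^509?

63

Successive squares of 23 mod 100: 23^1≡23, 23^2≡29, 23^4≡41, 23^8≡81, 23^16≡61, 23^32≡21, 23^64≡41, 23^128≡81, 23^256≡61.
Since 509 = 1 + 4 + 8 + 16 + 32 + 64 + 128 + 256 in binary, 23^509 ≡ 23·41·81·61·21·41·81·61 ≡ 63 (mod 100).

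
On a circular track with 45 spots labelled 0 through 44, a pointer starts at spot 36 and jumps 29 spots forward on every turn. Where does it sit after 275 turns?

275·29 = 7975.
Dividing 7975 by 45 gives quotient 177 and remainder 10.
(36 + 10) mod 45 = 1.

1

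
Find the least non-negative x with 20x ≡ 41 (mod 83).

The inverse of 20 mod 83 is 54 (since 20·54 = 1080 ≡ 1).
So x ≡ 54·41 = 2214 ≡ 56 (mod 83).
Check: 20·56 = 1120 = 13·83 + 41.

56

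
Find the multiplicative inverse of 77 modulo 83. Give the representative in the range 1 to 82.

83 = 1·77 + 6
77 = 12·6 + 5
6 = 1·5 + 1
5 = 5·1 + 0
Back-substituting gives 77·69 ≡ 1 (mod 83).

69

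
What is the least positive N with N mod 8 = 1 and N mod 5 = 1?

x ≡ 1 (mod 5) gives x ∈ {1}.
The first of these with x mod 8 = 1 is 1.

1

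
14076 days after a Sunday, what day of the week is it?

Dividing 14076 by 7 gives quotient 2010 and remainder 6.
Sunday + 6 days → Saturday.

Saturday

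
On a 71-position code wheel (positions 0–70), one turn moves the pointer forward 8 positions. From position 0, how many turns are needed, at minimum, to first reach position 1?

9

8·9 = 72 = 1·71 + 1, so 8⁻¹ ≡ 9 (mod 71).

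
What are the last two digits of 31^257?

11

Square-and-reduce mod 100: 31^1≡31, 31^2≡61, 31^4≡21, 31^8≡41, 31^16≡81, 31^32≡61, 31^64≡21, 31^128≡41, 31^256≡81.
Since 257 = 1 + 256 in binary, 31^257 ≡ 31·81 ≡ 11 (mod 100).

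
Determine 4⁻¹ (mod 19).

5

4·5 = 20 = 1·19 + 1, so 4⁻¹ ≡ 5 (mod 19).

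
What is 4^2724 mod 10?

Last digits of 4^n: 4, 6 (period 2).
2724 mod 2 = 0, so the last digit matches 4^2 = 6.

6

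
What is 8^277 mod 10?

8

Last digits of 8^n: 8, 4, 2, 6 (period 4).
277 mod 4 = 1, so the last digit matches 8^1 = 8.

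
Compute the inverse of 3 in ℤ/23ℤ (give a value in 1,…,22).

3·8 = 24 = 1·23 + 1, so 3⁻¹ ≡ 8 (mod 23).

8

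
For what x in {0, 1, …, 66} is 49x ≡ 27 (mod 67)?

49⁻¹ ≡ 26 (mod 67) because 49·26 = 1274 = 19·67 + 1.
So x ≡ 26·27 = 702 ≡ 32 (mod 67).

32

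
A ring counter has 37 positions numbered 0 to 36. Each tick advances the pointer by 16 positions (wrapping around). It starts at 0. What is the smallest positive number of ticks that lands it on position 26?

16⁻¹ ≡ 7 (mod 37) because 16·7 = 112 = 3·37 + 1.
So x ≡ 7·26 = 182 ≡ 34 (mod 37).

34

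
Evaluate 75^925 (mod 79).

Square-and-reduce mod 79: 75^1≡75, 75^2≡16, 75^4≡19, 75^8≡45, 75^16≡50, 75^32≡51, 75^64≡73, 75^128≡36, 75^256≡32, 75^512≡76.
Since 925 = 1 + 4 + 8 + 16 + 128 + 256 + 512 in binary, 75^925 ≡ 75·19·45·50·36·32·76 ≡ 68 (mod 79).

68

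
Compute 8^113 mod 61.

37

Successive squares of 8 mod 61: 8^1≡8, 8^2≡3, 8^4≡9, 8^8≡20, 8^16≡34, 8^32≡58, 8^64≡9.
113 = 1 + 16 + 32 + 64, so 8^113 ≡ 8·34·58·9 ≡ 37 (mod 61).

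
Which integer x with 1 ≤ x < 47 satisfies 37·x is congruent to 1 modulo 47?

14

47 = 1·37 + 10
37 = 3·10 + 7
10 = 1·7 + 3
7 = 2·3 + 1
3 = 3·1 + 0
Back-substituting gives 37·14 ≡ 1 (mod 47).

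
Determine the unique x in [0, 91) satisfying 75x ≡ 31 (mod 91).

72

The inverse of 75 mod 91 is 17 (since 75·17 = 1275 ≡ 1).
So x ≡ 17·31 = 527 ≡ 72 (mod 91).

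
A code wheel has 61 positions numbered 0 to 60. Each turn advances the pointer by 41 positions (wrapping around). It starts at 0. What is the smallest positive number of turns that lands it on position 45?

The inverse of 41 mod 61 is 3 (since 41·3 = 123 ≡ 1).
Multiplying both sides by 3: x ≡ 3·45 = 135 ≡ 13 (mod 61).

13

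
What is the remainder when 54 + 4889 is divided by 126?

4889 − 38·126 = 101, so 4889 ≡ 101 (mod 126).
(54 + 101) mod 126 = 29.

29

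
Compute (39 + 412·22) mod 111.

1

412·22 = 9064.
9064 mod 111 = 73 (since 81·111 = 8991).
(39 + 73) mod 111 = 1.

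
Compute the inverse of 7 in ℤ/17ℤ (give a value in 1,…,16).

5

17 = 2·7 + 3
7 = 2·3 + 1
3 = 3·1 + 0
Back-substituting gives 7·5 ≡ 1 (mod 17).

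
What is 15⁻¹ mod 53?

46

15·46 = 690 = 13·53 + 1, so 15⁻¹ ≡ 46 (mod 53).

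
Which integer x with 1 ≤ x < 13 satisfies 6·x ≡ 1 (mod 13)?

13 = 2·6 + 1
6 = 6·1 + 0
Back-substituting gives 6·11 ≡ 1 (mod 13).

11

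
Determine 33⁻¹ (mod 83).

78

83 = 2·33 + 17
33 = 1·17 + 16
17 = 1·16 + 1
16 = 16·1 + 0
Back-substituting gives 33·78 ≡ 1 (mod 83).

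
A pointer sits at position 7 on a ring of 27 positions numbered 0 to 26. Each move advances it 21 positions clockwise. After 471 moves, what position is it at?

471·21 = 9891.
9891 − 366·27 = 9, so 9891 ≡ 9 (mod 27).
(7 + 9) mod 27 = 16.

16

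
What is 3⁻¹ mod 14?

3·5 = 15 = 1·14 + 1, so 3⁻¹ ≡ 5 (mod 14).

5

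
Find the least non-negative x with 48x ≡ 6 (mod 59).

48⁻¹ ≡ 16 (mod 59) because 48·16 = 768 = 13·59 + 1.
Multiplying both sides by 16: x ≡ 16·6 = 96 ≡ 37 (mod 59).

37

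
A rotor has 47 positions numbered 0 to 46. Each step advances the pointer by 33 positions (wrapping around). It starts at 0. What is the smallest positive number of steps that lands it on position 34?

11

The inverse of 33 mod 47 is 10 (since 33·10 = 330 ≡ 1).
So x ≡ 10·34 = 340 ≡ 11 (mod 47).
Check: 33·11 = 363 = 7·47 + 34.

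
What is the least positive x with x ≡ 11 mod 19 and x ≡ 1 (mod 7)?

106

Since 7·11 ≡ 1 (mod 19), take x = 1 + 7·((11−1)·11 mod 19) = 1 + 7·15 = 106.
Check: 106 mod 19 = 11, 106 mod 7 = 1.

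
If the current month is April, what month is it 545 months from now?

September

545 = 45·12 + 5, so 545 mod 12 = 5.
April + 5 months → September.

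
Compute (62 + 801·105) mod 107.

801·105 = 84105.
84105 mod 107 = 3 (since 786·107 = 84102).
(62 + 3) mod 107 = 65.

65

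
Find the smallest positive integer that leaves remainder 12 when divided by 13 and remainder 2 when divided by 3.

38

x ≡ 2 (mod 3) gives x ∈ {2, 5, 8, 11, 14, 17, 20, 23, …}.
The first of these with x mod 13 = 12 is 38.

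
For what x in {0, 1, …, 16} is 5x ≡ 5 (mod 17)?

1

The inverse of 5 mod 17 is 7 (since 5·7 = 35 ≡ 1).
So x ≡ 7·5 = 35 ≡ 1 (mod 17).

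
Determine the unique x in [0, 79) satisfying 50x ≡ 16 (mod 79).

The inverse of 50 mod 79 is 49 (since 50·49 = 2450 ≡ 1).
So x ≡ 49·16 = 784 ≡ 73 (mod 79).

73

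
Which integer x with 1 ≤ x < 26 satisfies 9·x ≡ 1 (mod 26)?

3

9·3 = 27 = 1·26 + 1, so 9⁻¹ ≡ 3 (mod 26).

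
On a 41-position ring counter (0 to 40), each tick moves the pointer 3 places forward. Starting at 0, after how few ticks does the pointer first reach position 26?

3⁻¹ ≡ 14 (mod 41) because 3·14 = 42 = 1·41 + 1.
So x ≡ 14·26 = 364 ≡ 36 (mod 41).

36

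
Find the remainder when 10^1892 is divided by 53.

By repeated squaring mod 53: 10^1≡10, 10^2≡47, 10^4≡36, 10^8≡24, 10^16≡46, 10^32≡49, 10^64≡16, 10^128≡44, 10^256≡28, 10^512≡42, 10^1024≡15.
1892 = 4 + 32 + 64 + 256 + 512 + 1024, so 10^1892 ≡ 36·49·16·28·42·15 ≡ 13 (mod 53).

13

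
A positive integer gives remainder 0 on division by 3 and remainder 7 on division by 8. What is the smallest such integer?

x ≡ 0 (mod 3) gives x ∈ {0, 3, 6, 9, 12, 15}.
The first of these with x mod 8 = 7 is 15.

15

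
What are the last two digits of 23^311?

27

Square-and-reduce mod 100: 23^1≡23, 23^2≡29, 23^4≡41, 23^8≡81, 23^16≡61, 23^32≡21, 23^64≡41, 23^128≡81, 23^256≡61.
311 = 1 + 2 + 4 + 16 + 32 + 256, so 23^311 ≡ 23·29·41·61·21·61 ≡ 27 (mod 100).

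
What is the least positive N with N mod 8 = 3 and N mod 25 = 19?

19

x ≡ 3 (mod 8) gives x ∈ {3, 11, 19}.
The first of these with x mod 25 = 19 is 19.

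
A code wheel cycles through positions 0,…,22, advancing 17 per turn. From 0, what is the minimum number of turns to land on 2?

17⁻¹ ≡ 19 (mod 23) because 17·19 = 323 = 14·23 + 1.
So x ≡ 19·2 = 38 ≡ 15 (mod 23).

15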